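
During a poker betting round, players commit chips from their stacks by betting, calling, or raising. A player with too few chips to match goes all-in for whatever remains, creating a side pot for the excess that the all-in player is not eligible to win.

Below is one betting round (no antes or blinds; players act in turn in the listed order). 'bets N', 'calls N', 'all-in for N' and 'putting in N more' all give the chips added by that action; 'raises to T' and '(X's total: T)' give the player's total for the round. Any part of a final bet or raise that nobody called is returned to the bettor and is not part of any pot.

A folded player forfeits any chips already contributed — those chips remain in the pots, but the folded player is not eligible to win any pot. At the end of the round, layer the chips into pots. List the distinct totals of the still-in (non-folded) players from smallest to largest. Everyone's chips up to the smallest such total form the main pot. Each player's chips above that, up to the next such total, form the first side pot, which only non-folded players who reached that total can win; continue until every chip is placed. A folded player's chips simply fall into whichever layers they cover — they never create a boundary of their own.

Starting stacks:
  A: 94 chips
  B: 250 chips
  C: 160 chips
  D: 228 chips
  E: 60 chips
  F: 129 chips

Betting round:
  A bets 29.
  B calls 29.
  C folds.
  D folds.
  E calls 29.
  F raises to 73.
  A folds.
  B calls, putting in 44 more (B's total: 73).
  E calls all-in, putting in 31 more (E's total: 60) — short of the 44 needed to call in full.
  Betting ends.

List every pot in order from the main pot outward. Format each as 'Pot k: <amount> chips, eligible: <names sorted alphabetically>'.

Pot 1: 209 chips, eligible: B, E, F
Pot 2: 26 chips, eligible: B, F

Derivation:
Contributions: A=29, B=73, E=60, F=73
Folded: A, C, D
Pot levels (distinct totals of non-folded players): 60, 73
Layer 1-60: A 29 + B 60 + E 60 + F 60 = 209 chips; eligible B, E, F
Layer 61-73: 13 each from B, F = 13*2 = 26 chips; eligible B, F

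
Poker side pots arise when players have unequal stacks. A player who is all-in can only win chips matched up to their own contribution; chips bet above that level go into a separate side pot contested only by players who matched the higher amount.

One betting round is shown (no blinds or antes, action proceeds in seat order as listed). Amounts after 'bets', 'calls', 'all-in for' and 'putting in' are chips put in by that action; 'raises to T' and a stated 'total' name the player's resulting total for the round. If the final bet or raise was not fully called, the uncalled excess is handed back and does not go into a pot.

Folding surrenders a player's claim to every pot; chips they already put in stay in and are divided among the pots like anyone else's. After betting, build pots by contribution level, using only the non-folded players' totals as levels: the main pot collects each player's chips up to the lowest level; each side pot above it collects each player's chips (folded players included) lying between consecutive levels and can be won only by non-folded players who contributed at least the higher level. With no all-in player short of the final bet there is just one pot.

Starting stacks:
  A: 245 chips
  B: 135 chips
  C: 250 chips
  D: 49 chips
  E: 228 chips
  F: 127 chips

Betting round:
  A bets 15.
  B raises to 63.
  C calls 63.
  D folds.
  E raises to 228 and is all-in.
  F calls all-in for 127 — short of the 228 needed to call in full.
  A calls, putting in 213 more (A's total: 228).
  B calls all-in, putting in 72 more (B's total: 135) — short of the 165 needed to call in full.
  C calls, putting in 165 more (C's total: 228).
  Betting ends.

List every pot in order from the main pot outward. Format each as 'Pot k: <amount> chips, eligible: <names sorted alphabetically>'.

Pot 1: 635 chips, eligible: A, B, C, E, F
Pot 2: 32 chips, eligible: A, B, C, E
Pot 3: 279 chips, eligible: A, C, E

Derivation:
Contributions: A=228, B=135, C=228, E=228, F=127
Folded: D
Pot levels (distinct totals of non-folded players): 127, 135, 228
Layer 1-127: 127 each from A, B, C, E, F = 127*5 = 635 chips; eligible A, B, C, E, F
Layer 128-135: 8 each from A, B, C, E = 8*4 = 32 chips; eligible A, B, C, E
Layer 136-228: 93 each from A, C, E = 93*3 = 279 chips; eligible A, C, E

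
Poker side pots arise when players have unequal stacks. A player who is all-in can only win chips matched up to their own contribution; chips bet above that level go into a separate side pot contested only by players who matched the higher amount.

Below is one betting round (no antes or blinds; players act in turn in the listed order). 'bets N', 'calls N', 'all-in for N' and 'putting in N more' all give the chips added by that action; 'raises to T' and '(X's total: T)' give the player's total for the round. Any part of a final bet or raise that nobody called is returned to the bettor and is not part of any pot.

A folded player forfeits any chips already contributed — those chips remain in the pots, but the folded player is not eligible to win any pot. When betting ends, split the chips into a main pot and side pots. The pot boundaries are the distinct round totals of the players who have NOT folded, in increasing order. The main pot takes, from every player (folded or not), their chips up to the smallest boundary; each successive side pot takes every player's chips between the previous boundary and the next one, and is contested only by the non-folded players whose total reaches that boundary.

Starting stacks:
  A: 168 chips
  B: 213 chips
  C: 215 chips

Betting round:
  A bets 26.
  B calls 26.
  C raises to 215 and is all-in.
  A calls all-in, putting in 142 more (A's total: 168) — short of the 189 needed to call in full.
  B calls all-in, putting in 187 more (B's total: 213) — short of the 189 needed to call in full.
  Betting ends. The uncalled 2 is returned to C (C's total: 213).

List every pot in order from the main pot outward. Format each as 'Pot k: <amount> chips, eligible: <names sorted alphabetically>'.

Contributions (after 2 returned to C): A=168, B=213, C=213
Pot levels (distinct totals of non-folded players): 168, 213
Layer 1-168: 168 each from A, B, C = 168*3 = 504 chips; eligible A, B, C
Layer 169-213: 45 each from B, C = 45*2 = 90 chips; eligible B, C

Pot 1: 504 chips, eligible: A, B, C
Pot 2: 90 chips, eligible: B, C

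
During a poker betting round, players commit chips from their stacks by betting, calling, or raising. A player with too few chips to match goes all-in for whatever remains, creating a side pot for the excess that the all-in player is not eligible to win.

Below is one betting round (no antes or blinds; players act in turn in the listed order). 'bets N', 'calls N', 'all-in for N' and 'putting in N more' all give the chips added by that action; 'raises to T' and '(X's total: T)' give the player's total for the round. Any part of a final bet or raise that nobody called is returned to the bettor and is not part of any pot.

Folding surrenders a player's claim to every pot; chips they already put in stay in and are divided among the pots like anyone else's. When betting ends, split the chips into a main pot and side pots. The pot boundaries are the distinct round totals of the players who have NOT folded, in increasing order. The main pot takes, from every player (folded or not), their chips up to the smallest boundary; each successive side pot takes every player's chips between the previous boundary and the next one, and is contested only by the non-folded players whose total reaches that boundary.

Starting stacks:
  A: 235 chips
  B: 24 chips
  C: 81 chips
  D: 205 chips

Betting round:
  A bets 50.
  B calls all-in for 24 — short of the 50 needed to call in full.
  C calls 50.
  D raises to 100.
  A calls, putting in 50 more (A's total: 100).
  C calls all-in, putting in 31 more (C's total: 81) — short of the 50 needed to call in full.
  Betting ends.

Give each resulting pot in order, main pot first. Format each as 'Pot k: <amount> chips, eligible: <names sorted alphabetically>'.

Contributions: A=100, B=24, C=81, D=100
Pot levels (distinct totals of non-folded players): 24, 81, 100
Layer 1-24: 24 each from A, B, C, D = 24*4 = 96 chips; eligible A, B, C, D
Layer 25-81: 57 each from A, C, D = 57*3 = 171 chips; eligible A, C, D
Layer 82-100: 19 each from A, D = 19*2 = 38 chips; eligible A, D

Pot 1: 96 chips, eligible: A, B, C, D
Pot 2: 171 chips, eligible: A, C, D
Pot 3: 38 chips, eligible: A, D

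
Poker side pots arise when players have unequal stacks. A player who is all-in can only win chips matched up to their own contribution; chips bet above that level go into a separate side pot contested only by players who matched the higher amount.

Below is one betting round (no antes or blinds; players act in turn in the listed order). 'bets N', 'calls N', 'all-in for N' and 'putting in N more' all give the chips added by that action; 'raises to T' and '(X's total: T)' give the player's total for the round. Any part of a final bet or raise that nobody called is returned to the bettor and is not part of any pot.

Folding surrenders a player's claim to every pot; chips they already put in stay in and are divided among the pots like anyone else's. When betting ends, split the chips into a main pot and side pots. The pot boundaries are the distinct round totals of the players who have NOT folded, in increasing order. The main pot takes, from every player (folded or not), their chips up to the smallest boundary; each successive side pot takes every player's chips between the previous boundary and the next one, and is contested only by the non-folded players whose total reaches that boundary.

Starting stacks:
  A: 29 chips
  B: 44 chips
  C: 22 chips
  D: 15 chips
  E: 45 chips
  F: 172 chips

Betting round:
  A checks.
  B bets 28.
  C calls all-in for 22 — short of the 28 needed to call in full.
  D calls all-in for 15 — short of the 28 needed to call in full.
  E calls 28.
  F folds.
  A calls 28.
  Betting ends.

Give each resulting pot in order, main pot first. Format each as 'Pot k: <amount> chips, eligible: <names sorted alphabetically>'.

Contributions: A=28, B=28, C=22, D=15, E=28
Folded: F
Pot levels (distinct totals of non-folded players): 15, 22, 28
Layer 1-15: 15 each from A, B, C, D, E = 15*5 = 75 chips; eligible A, B, C, D, E
Layer 16-22: 7 each from A, B, C, E = 7*4 = 28 chips; eligible A, B, C, E
Layer 23-28: 6 each from A, B, E = 6*3 = 18 chips; eligible A, B, E

Pot 1: 75 chips, eligible: A, B, C, D, E
Pot 2: 28 chips, eligible: A, B, C, E
Pot 3: 18 chips, eligible: A, B, E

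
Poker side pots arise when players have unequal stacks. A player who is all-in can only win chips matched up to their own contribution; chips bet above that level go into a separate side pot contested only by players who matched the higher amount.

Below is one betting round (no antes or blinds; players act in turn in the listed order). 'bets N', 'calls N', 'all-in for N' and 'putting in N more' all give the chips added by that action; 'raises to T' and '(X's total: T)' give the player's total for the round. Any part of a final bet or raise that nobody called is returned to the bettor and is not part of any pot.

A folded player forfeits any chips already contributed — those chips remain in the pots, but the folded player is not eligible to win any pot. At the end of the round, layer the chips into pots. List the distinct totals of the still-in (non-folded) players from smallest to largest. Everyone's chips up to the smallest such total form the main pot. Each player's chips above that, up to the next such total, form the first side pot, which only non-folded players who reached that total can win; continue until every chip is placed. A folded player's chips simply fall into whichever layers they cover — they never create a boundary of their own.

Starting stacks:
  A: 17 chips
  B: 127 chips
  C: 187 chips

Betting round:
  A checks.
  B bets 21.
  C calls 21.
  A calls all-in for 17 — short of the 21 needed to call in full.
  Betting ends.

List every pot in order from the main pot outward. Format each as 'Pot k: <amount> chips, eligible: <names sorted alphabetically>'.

Pot 1: 51 chips, eligible: A, B, C
Pot 2: 8 chips, eligible: B, C

Derivation:
Contributions: A=17, B=21, C=21
Pot levels (distinct totals of non-folded players): 17, 21
Layer 1-17: 17 each from A, B, C = 17*3 = 51 chips; eligible A, B, C
Layer 18-21: 4 each from B, C = 4*2 = 8 chips; eligible B, C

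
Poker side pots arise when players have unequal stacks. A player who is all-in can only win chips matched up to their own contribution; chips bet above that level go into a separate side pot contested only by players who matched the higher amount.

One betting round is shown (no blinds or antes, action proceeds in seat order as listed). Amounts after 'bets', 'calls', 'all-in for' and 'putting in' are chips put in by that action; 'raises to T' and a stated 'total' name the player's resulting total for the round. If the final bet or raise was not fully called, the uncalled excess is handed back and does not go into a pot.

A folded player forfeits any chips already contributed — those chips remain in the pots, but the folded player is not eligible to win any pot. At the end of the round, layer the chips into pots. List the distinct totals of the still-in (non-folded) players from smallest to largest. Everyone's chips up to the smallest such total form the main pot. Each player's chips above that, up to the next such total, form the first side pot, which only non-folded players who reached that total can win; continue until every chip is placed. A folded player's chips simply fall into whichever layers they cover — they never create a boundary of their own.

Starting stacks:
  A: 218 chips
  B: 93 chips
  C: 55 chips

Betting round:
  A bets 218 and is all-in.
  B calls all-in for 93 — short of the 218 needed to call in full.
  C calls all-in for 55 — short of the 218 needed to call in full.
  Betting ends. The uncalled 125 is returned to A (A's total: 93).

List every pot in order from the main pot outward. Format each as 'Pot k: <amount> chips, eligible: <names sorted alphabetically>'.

Contributions (after 125 returned to A): A=93, B=93, C=55
Pot levels (distinct totals of non-folded players): 55, 93
Layer 1-55: 55 each from A, B, C = 55*3 = 165 chips; eligible A, B, C
Layer 56-93: 38 each from A, B = 38*2 = 76 chips; eligible A, B

Pot 1: 165 chips, eligible: A, B, C
Pot 2: 76 chips, eligible: A, B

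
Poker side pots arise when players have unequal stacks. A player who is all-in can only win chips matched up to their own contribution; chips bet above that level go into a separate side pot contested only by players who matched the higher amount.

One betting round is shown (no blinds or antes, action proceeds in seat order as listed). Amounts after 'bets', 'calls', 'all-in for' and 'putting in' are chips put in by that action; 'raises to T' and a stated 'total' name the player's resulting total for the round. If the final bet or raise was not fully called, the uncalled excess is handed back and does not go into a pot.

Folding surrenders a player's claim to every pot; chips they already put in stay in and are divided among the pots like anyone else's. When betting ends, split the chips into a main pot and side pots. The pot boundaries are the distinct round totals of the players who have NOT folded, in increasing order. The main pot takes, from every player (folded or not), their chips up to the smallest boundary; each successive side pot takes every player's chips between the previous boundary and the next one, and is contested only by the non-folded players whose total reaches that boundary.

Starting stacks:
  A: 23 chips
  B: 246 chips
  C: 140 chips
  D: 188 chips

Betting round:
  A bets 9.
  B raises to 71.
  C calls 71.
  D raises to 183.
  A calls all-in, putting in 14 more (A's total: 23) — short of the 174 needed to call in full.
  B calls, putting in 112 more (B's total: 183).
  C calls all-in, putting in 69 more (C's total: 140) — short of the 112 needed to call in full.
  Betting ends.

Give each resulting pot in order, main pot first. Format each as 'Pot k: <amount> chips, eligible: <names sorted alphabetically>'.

Pot 1: 92 chips, eligible: A, B, C, D
Pot 2: 351 chips, eligible: B, C, D
Pot 3: 86 chips, eligible: B, D

Derivation:
Contributions: A=23, B=183, C=140, D=183
Pot levels (distinct totals of non-folded players): 23, 140, 183
Layer 1-23: 23 each from A, B, C, D = 23*4 = 92 chips; eligible A, B, C, D
Layer 24-140: 117 each from B, C, D = 117*3 = 351 chips; eligible B, C, D
Layer 141-183: 43 each from B, D = 43*2 = 86 chips; eligible B, D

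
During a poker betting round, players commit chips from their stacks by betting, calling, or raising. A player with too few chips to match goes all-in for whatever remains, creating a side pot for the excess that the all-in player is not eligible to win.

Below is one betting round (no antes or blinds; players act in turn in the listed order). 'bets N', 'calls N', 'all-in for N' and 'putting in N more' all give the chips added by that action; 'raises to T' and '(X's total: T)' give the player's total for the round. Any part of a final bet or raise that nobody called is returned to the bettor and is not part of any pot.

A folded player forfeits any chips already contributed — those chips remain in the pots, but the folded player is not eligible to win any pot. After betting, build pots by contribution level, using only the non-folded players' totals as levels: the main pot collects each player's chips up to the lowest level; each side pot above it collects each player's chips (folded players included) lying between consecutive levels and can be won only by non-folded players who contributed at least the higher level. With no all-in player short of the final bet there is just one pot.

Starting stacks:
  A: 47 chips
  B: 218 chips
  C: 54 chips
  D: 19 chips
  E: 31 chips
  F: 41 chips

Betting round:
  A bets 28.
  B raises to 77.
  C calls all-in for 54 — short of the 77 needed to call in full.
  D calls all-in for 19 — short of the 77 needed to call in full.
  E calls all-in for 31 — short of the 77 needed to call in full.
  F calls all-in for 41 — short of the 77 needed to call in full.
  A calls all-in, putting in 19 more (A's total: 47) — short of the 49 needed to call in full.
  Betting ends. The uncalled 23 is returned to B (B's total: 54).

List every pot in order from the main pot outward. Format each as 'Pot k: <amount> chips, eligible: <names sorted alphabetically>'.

Contributions (after 23 returned to B): A=47, B=54, C=54, D=19, E=31, F=41
Pot levels (distinct totals of non-folded players): 19, 31, 41, 47, 54
Layer 1-19: 19 each from A, B, C, D, E, F = 19*6 = 114 chips; eligible A, B, C, D, E, F
Layer 20-31: 12 each from A, B, C, E, F = 12*5 = 60 chips; eligible A, B, C, E, F
Layer 32-41: 10 each from A, B, C, F = 10*4 = 40 chips; eligible A, B, C, F
Layer 42-47: 6 each from A, B, C = 6*3 = 18 chips; eligible A, B, C
Layer 48-54: 7 each from B, C = 7*2 = 14 chips; eligible B, C

Pot 1: 114 chips, eligible: A, B, C, D, E, F
Pot 2: 60 chips, eligible: A, B, C, E, F
Pot 3: 40 chips, eligible: A, B, C, F
Pot 4: 18 chips, eligible: A, B, C
Pot 5: 14 chips, eligible: B, C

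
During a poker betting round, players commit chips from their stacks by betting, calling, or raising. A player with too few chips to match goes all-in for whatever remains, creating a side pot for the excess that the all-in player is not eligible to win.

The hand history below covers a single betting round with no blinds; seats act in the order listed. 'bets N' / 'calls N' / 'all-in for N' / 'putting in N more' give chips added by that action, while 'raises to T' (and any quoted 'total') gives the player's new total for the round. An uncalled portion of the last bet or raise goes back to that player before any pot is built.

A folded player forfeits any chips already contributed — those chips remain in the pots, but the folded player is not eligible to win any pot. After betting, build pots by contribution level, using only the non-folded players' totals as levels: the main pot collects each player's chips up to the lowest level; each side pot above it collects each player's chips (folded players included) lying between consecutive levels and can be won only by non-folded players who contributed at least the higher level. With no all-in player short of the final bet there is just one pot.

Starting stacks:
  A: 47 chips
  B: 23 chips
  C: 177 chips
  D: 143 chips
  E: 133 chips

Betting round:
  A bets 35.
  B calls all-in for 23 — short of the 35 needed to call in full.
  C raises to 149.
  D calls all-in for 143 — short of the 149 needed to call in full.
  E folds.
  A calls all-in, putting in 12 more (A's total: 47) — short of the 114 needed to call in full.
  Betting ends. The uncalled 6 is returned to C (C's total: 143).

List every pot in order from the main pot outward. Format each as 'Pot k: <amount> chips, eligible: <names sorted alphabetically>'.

Contributions (after 6 returned to C): A=47, B=23, C=143, D=143
Folded: E
Pot levels (distinct totals of non-folded players): 23, 47, 143
Layer 1-23: 23 each from A, B, C, D = 23*4 = 92 chips; eligible A, B, C, D
Layer 24-47: 24 each from A, C, D = 24*3 = 72 chips; eligible A, C, D
Layer 48-143: 96 each from C, D = 96*2 = 192 chips; eligible C, D

Pot 1: 92 chips, eligible: A, B, C, D
Pot 2: 72 chips, eligible: A, C, D
Pot 3: 192 chips, eligible: C, D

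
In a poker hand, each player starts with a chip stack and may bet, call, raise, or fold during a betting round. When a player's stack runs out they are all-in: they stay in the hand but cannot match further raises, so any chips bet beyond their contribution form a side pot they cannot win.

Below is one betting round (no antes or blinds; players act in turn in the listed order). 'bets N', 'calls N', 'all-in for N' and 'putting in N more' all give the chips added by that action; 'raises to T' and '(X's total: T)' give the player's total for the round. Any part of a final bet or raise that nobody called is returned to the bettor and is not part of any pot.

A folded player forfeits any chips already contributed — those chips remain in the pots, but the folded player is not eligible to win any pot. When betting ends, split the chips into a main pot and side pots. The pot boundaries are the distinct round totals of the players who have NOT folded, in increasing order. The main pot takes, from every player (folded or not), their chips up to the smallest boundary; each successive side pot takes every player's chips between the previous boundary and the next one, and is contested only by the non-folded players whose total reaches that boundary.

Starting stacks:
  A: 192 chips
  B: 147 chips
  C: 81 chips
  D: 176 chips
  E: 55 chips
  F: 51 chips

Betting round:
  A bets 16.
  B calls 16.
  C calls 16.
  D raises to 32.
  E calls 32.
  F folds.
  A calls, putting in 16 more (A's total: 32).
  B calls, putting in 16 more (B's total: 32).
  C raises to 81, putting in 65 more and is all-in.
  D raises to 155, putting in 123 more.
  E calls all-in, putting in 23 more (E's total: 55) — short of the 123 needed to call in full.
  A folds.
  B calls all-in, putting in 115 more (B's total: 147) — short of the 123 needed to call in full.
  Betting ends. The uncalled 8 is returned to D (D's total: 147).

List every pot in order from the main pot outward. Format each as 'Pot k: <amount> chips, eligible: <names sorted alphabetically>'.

Contributions (after 8 returned to D): A=32, B=147, C=81, D=147, E=55
Folded: A, F
Pot levels (distinct totals of non-folded players): 55, 81, 147
Layer 1-55: A 32 + B 55 + C 55 + D 55 + E 55 = 252 chips; eligible B, C, D, E
Layer 56-81: 26 each from B, C, D = 26*3 = 78 chips; eligible B, C, D
Layer 82-147: 66 each from B, D = 66*2 = 132 chips; eligible B, D

Pot 1: 252 chips, eligible: B, C, D, E
Pot 2: 78 chips, eligible: B, C, D
Pot 3: 132 chips, eligible: B, D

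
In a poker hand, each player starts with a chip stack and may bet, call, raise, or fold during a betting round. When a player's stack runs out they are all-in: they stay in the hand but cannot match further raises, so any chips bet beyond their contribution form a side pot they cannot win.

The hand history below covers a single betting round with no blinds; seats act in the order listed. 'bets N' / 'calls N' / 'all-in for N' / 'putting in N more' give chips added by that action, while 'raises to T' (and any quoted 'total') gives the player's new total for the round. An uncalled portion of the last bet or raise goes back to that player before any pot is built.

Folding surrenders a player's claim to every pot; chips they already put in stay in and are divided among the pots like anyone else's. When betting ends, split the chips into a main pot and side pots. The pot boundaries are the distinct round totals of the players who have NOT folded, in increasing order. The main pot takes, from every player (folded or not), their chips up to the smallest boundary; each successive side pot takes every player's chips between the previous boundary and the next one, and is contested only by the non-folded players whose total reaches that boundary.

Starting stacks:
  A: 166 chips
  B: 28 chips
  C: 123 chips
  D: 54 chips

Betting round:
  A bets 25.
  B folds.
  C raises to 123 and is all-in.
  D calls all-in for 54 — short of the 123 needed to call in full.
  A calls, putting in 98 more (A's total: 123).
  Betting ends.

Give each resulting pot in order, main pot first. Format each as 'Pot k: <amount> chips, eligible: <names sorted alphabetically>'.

Pot 1: 162 chips, eligible: A, C, D
Pot 2: 138 chips, eligible: A, C

Derivation:
Contributions: A=123, C=123, D=54
Folded: B
Pot levels (distinct totals of non-folded players): 54, 123
Layer 1-54: 54 each from A, C, D = 54*3 = 162 chips; eligible A, C, D
Layer 55-123: 69 each from A, C = 69*2 = 138 chips; eligible A, C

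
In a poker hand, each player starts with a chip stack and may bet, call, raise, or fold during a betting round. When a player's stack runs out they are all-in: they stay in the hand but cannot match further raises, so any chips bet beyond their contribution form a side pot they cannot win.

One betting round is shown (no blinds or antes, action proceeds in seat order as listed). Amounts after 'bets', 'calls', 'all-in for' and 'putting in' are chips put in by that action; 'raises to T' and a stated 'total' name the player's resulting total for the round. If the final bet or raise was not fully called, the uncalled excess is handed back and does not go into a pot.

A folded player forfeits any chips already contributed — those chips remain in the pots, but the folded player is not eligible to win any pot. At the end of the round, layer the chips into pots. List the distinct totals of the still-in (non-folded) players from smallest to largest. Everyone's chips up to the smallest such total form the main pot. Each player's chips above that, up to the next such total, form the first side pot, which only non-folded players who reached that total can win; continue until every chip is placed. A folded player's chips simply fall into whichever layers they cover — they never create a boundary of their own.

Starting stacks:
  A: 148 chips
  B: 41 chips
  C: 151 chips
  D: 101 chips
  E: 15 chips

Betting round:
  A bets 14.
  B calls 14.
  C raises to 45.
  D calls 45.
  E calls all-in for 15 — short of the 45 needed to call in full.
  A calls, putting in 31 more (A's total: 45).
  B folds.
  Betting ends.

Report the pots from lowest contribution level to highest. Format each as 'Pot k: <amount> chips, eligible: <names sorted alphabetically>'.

Pot 1: 74 chips, eligible: A, C, D, E
Pot 2: 90 chips, eligible: A, C, D

Derivation:
Contributions: A=45, B=14, C=45, D=45, E=15
Folded: B
Pot levels (distinct totals of non-folded players): 15, 45
Layer 1-15: A 15 + B 14 + C 15 + D 15 + E 15 = 74 chips; eligible A, C, D, E
Layer 16-45: 30 each from A, C, D = 30*3 = 90 chips; eligible A, C, D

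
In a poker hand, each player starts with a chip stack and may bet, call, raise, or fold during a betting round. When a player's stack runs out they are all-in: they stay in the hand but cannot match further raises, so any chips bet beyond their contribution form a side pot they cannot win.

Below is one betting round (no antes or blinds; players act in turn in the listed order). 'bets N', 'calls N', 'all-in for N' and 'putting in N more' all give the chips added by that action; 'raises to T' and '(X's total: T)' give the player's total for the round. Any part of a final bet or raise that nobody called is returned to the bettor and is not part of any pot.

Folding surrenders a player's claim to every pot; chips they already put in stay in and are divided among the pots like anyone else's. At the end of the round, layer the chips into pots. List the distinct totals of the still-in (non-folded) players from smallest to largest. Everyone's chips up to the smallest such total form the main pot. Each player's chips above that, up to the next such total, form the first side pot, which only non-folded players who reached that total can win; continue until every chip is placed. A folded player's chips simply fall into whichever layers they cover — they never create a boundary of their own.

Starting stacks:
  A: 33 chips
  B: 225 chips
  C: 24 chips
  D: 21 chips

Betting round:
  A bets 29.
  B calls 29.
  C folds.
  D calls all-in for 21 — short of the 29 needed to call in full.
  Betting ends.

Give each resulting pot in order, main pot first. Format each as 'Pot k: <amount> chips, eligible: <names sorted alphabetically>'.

Contributions: A=29, B=29, D=21
Folded: C
Pot levels (distinct totals of non-folded players): 21, 29
Layer 1-21: 21 each from A, B, D = 21*3 = 63 chips; eligible A, B, D
Layer 22-29: 8 each from A, B = 8*2 = 16 chips; eligible A, B

Pot 1: 63 chips, eligible: A, B, D
Pot 2: 16 chips, eligible: A, B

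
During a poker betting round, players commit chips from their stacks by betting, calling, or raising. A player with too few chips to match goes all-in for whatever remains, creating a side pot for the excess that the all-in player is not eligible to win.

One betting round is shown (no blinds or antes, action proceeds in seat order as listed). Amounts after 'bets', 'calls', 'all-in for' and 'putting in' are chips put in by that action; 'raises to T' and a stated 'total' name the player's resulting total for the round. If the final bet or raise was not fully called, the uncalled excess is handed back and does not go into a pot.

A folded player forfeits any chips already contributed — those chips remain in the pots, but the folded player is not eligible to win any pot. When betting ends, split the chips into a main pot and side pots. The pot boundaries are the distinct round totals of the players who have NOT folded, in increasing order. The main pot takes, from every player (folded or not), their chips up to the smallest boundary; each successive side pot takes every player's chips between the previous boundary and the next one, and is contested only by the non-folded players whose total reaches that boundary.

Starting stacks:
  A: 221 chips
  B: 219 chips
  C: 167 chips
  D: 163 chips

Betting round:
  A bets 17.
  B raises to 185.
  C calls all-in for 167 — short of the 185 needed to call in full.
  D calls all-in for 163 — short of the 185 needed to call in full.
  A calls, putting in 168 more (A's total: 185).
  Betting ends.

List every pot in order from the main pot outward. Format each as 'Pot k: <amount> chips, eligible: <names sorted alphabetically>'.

Contributions: A=185, B=185, C=167, D=163
Pot levels (distinct totals of non-folded players): 163, 167, 185
Layer 1-163: 163 each from A, B, C, D = 163*4 = 652 chips; eligible A, B, C, D
Layer 164-167: 4 each from A, B, C = 4*3 = 12 chips; eligible A, B, C
Layer 168-185: 18 each from A, B = 18*2 = 36 chips; eligible A, B

Pot 1: 652 chips, eligible: A, B, C, D
Pot 2: 12 chips, eligible: A, B, C
Pot 3: 36 chips, eligible: A, B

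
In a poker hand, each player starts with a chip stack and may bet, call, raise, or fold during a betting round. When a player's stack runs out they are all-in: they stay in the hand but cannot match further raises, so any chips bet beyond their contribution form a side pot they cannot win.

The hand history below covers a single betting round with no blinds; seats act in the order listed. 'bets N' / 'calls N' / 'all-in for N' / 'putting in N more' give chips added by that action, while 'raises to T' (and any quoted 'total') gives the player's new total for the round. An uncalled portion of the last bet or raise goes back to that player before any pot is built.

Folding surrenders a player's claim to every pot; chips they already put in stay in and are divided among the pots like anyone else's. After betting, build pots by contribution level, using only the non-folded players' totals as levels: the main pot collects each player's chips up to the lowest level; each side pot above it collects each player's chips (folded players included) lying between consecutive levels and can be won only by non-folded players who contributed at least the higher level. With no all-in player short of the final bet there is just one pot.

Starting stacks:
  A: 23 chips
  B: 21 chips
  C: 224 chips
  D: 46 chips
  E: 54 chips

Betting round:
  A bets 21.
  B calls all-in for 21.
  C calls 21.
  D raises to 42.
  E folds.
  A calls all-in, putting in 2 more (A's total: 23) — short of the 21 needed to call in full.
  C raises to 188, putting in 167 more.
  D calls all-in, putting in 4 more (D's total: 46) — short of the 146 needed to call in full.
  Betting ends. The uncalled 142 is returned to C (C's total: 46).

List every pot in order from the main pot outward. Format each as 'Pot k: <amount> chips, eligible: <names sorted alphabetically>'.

Contributions (after 142 returned to C): A=23, B=21, C=46, D=46
Folded: E
Pot levels (distinct totals of non-folded players): 21, 23, 46
Layer 1-21: 21 each from A, B, C, D = 21*4 = 84 chips; eligible A, B, C, D
Layer 22-23: 2 each from A, C, D = 2*3 = 6 chips; eligible A, C, D
Layer 24-46: 23 each from C, D = 23*2 = 46 chips; eligible C, D

Pot 1: 84 chips, eligible: A, B, C, D
Pot 2: 6 chips, eligible: A, C, D
Pot 3: 46 chips, eligible: C, D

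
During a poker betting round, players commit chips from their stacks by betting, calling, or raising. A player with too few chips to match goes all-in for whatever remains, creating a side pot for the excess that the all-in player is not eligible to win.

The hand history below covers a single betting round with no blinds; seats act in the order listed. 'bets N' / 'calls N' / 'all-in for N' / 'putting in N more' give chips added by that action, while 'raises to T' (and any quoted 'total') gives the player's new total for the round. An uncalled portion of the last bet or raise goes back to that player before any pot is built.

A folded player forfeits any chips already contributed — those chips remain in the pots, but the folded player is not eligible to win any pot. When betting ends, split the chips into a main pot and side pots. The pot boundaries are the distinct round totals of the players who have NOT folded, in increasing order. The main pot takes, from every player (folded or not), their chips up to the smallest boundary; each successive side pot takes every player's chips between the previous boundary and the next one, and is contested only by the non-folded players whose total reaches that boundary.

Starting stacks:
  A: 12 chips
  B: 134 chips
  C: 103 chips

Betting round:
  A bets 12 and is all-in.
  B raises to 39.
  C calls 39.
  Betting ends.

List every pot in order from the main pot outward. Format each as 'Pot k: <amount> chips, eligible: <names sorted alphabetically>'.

Contributions: A=12, B=39, C=39
Pot levels (distinct totals of non-folded players): 12, 39
Layer 1-12: 12 each from A, B, C = 12*3 = 36 chips; eligible A, B, C
Layer 13-39: 27 each from B, C = 27*2 = 54 chips; eligible B, C

Pot 1: 36 chips, eligible: A, B, C
Pot 2: 54 chips, eligible: B, C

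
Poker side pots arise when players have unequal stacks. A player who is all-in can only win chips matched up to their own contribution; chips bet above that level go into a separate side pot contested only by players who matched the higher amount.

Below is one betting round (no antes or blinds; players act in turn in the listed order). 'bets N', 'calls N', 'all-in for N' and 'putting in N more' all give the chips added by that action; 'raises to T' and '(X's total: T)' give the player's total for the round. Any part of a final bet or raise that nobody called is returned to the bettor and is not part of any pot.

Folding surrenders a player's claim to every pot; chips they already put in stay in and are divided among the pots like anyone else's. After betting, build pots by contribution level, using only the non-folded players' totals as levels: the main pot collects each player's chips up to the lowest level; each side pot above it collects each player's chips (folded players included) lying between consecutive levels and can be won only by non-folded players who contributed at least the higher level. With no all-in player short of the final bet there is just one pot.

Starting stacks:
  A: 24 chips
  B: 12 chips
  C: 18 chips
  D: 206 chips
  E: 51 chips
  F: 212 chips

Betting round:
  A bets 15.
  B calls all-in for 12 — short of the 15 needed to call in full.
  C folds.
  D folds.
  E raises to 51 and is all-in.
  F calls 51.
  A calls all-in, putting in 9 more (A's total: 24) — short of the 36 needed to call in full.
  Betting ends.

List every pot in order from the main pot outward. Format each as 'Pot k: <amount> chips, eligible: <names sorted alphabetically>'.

Contributions: A=24, B=12, E=51, F=51
Folded: C, D
Pot levels (distinct totals of non-folded players): 12, 24, 51
Layer 1-12: 12 each from A, B, E, F = 12*4 = 48 chips; eligible A, B, E, F
Layer 13-24: 12 each from A, E, F = 12*3 = 36 chips; eligible A, E, F
Layer 25-51: 27 each from E, F = 27*2 = 54 chips; eligible E, F

Pot 1: 48 chips, eligible: A, B, E, F
Pot 2: 36 chips, eligible: A, E, F
Pot 3: 54 chips, eligible: E, F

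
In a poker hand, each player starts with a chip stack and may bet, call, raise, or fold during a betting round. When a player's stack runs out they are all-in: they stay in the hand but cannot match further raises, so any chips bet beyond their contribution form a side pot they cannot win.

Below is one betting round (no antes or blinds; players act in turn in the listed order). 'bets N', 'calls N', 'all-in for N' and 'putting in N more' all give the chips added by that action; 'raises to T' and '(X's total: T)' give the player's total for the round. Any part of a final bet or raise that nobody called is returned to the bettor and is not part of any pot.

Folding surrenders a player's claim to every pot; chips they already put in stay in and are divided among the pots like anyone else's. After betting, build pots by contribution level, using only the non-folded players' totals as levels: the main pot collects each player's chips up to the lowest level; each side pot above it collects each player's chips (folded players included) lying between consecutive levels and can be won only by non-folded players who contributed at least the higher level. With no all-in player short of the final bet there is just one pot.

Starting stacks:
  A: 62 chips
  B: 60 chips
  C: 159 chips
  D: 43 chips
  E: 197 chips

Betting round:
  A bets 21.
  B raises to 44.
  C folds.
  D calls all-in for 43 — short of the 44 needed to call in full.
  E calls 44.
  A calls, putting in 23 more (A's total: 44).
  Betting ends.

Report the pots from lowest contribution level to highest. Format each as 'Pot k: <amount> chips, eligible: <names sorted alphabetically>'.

Pot 1: 172 chips, eligible: A, B, D, E
Pot 2: 3 chips, eligible: A, B, E

Derivation:
Contributions: A=44, B=44, D=43, E=44
Folded: C
Pot levels (distinct totals of non-folded players): 43, 44
Layer 1-43: 43 each from A, B, D, E = 43*4 = 172 chips; eligible A, B, D, E
Layer 44-44: 1 each from A, B, E = 1*3 = 3 chips; eligible A, B, E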